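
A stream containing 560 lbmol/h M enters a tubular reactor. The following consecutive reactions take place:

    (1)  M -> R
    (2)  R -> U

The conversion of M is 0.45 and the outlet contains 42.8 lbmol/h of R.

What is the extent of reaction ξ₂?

ξ₂ = 209 lbmol/h

Conversion of M: M consumed = 1ξ₁ = 0.45 × 560 → ξ₁ = 252 lbmol/h.
R balance: n_R = 0 + 1ξ₁ − 1ξ₂ = 42.8 → ξ₂ = (1·252 − 42.8)/1 = 209.2 lbmol/h.
Outlet amounts (n = n₀ + Σ ν·ξ):
  M: 560 − 1(252) = 308
  R: 0 + 1(252) − 1(209.2) = 42.8
  U: 0 + 1(209.2) = 209.2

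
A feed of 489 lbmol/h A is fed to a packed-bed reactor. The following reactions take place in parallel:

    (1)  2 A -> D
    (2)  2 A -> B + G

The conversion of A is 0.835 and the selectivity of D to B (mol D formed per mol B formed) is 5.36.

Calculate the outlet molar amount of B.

Conversion of A: A consumed = 0.835 × 489 = 408.3 lbmol/h = 2ξ₁ + 2ξ₂.
Selectivity: 1ξ₁ / (1ξ₂) = 5.36 → ξ₁ = 5.36 ξ₂.
Substitute: (2·5.36 + 2) ξ₂ = 408.3 → ξ₂ = 32.1 lbmol/h, ξ₁ = 172.1 lbmol/h.
Outlet amounts (n = n₀ + Σ ν·ξ):
  A: 489 − 2(172.1) − 2(32.1) = 80.68
  D: 0 + 1(172.1) = 172.1
  B: 0 + 1(32.1) = 32.1
  G: 0 + 1(32.1) = 32.1

32.1 lbmol/h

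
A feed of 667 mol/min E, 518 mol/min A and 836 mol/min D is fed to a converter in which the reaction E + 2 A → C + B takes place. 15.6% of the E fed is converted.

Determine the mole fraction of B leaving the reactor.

0.0543

E reacted = 0.156 × 667 = 104.1 mol/min; ν_E = −1, so ξ = 104.1/1 = 104.1 mol/min.
Outlet amounts (n = n₀ + ν ξ):
  E: 667 − 1(104.1) = 562.9
  A: 518 − 2(104.1) = 309.9
  C: 0 + 1(104.1) = 104.1
  B: 0 + 1(104.1) = 104.1
  D: 836 (inert)
Total out = 1917 mol/min; y_B = 104.1 / 1917 = 0.05428.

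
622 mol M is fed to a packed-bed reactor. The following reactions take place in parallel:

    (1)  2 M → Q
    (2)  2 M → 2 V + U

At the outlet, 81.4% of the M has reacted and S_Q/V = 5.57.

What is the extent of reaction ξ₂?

ξ₂ = 20.9 mol

Conversion of M: M consumed = 0.814 × 622 = 506.3 mol = 2ξ₁ + 2ξ₂.
Selectivity: 1ξ₁ / (2ξ₂) = 5.57 → ξ₁ = 11.14 ξ₂.
Substitute: (2·11.14 + 2) ξ₂ = 506.3 → ξ₂ = 20.85 mol, ξ₁ = 232.3 mol.
Outlet amounts (n = n₀ + Σ ν·ξ):
  M: 622 − 2(232.3) − 2(20.85) = 115.7
  Q: 0 + 1(232.3) = 232.3
  V: 0 + 2(20.85) = 41.71
  U: 0 + 1(20.85) = 20.85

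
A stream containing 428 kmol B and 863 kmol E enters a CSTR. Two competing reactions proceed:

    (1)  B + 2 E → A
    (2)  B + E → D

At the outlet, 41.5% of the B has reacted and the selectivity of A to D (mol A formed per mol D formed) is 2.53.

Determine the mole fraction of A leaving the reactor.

0.129

Conversion of B: B consumed = 0.415 × 428 = 177.6 kmol = 1ξ₁ + 1ξ₂.
Selectivity: 1ξ₁ / (1ξ₂) = 2.53 → ξ₁ = 2.53 ξ₂.
Substitute: (1·2.53 + 1) ξ₂ = 177.6 → ξ₂ = 50.32 kmol, ξ₁ = 127.3 kmol.
Outlet amounts (n = n₀ + Σ ν·ξ):
  B: 428 − 1(127.3) − 1(50.32) = 250.4
  E: 863 − 2(127.3) − 1(50.32) = 558.1
  A: 0 + 1(127.3) = 127.3
  D: 0 + 1(50.32) = 50.32
Total out = 986.1 kmol; y_A = 127.3 / 986.1 = 0.1291.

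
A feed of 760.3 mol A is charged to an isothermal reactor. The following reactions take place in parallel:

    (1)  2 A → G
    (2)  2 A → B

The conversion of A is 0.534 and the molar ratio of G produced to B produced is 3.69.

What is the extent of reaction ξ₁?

ξ₁ = 160 mol

Conversion of A: A consumed = 0.534 × 760.3 = 406 mol = 2ξ₁ + 2ξ₂.
Selectivity: 1ξ₁ / (1ξ₂) = 3.69 → ξ₁ = 3.69 ξ₂.
Substitute: (2·3.69 + 2) ξ₂ = 406 → ξ₂ = 43.28 mol, ξ₁ = 159.7 mol.
Outlet amounts (n = n₀ + Σ ν·ξ):
  A: 760.3 − 2(159.7) − 2(43.28) = 354.3
  G: 0 + 1(159.7) = 159.7
  B: 0 + 1(43.28) = 43.28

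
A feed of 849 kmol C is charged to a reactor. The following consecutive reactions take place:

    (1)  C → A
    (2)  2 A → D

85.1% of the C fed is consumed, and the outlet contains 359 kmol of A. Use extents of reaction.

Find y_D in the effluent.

Conversion of C: C consumed = 1ξ₁ = 0.851 × 849 → ξ₁ = 722.5 kmol.
A balance: n_A = 0 + 1ξ₁ − 2ξ₂ = 359 → ξ₂ = (1·722.5 − 359)/2 = 181.7 kmol.
Outlet amounts (n = n₀ + Σ ν·ξ):
  C: 849 − 1(722.5) = 126.5
  A: 0 + 1(722.5) − 2(181.7) = 359
  D: 0 + 1(181.7) = 181.7
Total out = 667.3 kmol; y_D = 181.7 / 667.3 = 0.2724.

0.272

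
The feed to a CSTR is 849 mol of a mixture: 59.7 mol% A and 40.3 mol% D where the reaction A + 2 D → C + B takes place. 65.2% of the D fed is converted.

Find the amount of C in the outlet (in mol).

112 mol

D reacted = 0.652 × 342.1 = 223.1 mol; ν_D = −2, so ξ = 223.1/2 = 111.5 mol.
Outlet amounts (n = n₀ + ν ξ):
  A: 506.9 − 1(111.5) = 395.3
  D: 342.1 − 2(111.5) = 119.1
  C: 0 + 1(111.5) = 111.5
  B: 0 + 1(111.5) = 111.5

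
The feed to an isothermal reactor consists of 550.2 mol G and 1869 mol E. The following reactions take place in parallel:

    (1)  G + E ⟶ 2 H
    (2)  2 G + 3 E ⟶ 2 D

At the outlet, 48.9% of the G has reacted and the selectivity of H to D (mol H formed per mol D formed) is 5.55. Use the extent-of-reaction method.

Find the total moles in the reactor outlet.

Conversion of G: G consumed = 0.489 × 550.2 = 269 mol = 1ξ₁ + 2ξ₂.
Selectivity: 2ξ₁ / (2ξ₂) = 5.55 → ξ₁ = 5.55 ξ₂.
Substitute: (1·5.55 + 2) ξ₂ = 269 → ξ₂ = 35.64 mol, ξ₁ = 197.8 mol.
Outlet amounts (n = n₀ + Σ ν·ξ):
  G: 550.2 − 1(197.8) − 2(35.64) = 281.2
  E: 1869 − 1(197.8) − 3(35.64) = 1564
  H: 0 + 2(197.8) = 395.6
  D: 0 + 2(35.64) = 71.27
Total out = 281.2 + 1564 + 395.6 + 71.27 = 2312 mol.

2310 mol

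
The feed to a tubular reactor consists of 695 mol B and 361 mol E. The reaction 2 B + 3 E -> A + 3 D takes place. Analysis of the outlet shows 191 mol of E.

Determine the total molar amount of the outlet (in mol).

999 mol

For E: n = n₀ − 3ξ → 191 = 361 − 3ξ, giving ξ = 56.67 mol.
Outlet amounts (n = n₀ + ν ξ):
  B: 695 − 2(56.67) = 581.7
  E: 361 − 3(56.67) = 191
  A: 0 + 1(56.67) = 56.67
  D: 0 + 3(56.67) = 170
Total out = 581.7 + 191 + 56.67 + 170 = 999.3 mol.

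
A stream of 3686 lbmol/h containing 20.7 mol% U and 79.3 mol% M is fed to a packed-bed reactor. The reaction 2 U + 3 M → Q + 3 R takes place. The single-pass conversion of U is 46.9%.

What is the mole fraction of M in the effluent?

U reacted = 0.469 × 763 = 357.8 lbmol/h; ν_U = −2, so ξ = 357.8/2 = 178.9 lbmol/h.
Outlet amounts (n = n₀ + ν ξ):
  U: 763 − 2(178.9) = 405.2
  M: 2923 − 3(178.9) = 2386
  Q: 0 + 1(178.9) = 178.9
  R: 0 + 3(178.9) = 536.8
Total out = 3507 lbmol/h; y_M = 2386 / 3507 = 0.6804.

0.68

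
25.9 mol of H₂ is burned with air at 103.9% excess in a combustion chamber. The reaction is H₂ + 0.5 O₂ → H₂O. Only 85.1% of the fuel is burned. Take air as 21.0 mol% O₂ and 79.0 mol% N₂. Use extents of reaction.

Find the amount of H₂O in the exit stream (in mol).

Stoichiometric O₂ = 0.5 × 25.9 = 12.95 mol; O₂ fed = 12.95 × 2.039 = 26.41 mol.
N₂ fed = 26.41 × 79/21 = 99.33 mol.
Fuel reacted = 0.851 × 25.9 → ξ = 22.04 mol.
Outlet (n = n₀ + ν ξ):
  H₂: 25.9 − 1(22.04) = 3.859
  O₂: 26.41 − 0.5(22.04) = 15.38
  N₂: 99.33 (inert)
  H₂O: 0 + 1(22.04) = 22.04

22 mol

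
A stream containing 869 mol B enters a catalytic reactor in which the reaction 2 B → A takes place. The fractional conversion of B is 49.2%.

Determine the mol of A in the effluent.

B reacted = 0.492 × 869 = 427.5 mol; ν_B = −2, so ξ = 427.5/2 = 213.8 mol.
Outlet amounts (n = n₀ + ν ξ):
  B: 869 − 2(213.8) = 441.5
  A: 0 + 1(213.8) = 213.8

214 mol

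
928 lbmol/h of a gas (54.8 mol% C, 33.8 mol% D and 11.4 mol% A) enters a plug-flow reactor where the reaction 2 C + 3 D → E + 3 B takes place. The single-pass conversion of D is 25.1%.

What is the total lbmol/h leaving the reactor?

902 lbmol/h

D reacted = 0.251 × 313.7 = 78.73 lbmol/h; ν_D = −3, so ξ = 78.73/3 = 26.24 lbmol/h.
Outlet amounts (n = n₀ + ν ξ):
  C: 508.5 − 2(26.24) = 456.1
  D: 313.7 − 3(26.24) = 234.9
  E: 0 + 1(26.24) = 26.24
  B: 0 + 3(26.24) = 78.73
  A: 105.8 (inert)
Total out = 456.1 + 234.9 + 26.24 + 78.73 + 105.8 = 901.8 lbmol/h.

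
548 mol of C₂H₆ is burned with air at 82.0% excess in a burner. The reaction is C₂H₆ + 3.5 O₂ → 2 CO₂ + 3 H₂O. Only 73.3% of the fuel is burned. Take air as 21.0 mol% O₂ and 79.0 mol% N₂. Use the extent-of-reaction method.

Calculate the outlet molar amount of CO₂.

803 mol

Stoichiometric O₂ = 3.5 × 548 = 1918 mol; O₂ fed = 1918 × 1.820 = 3491 mol.
N₂ fed = 3491 × 79/21 = 13130 mol.
Fuel reacted = 0.733 × 548 → ξ = 401.7 mol.
Outlet (n = n₀ + ν ξ):
  C₂H₆: 548 − 1(401.7) = 146.3
  O₂: 3491 − 3.5(401.7) = 2085
  N₂: 13130 (inert)
  CO₂: 0 + 2(401.7) = 803.4
  H₂O: 0 + 3(401.7) = 1205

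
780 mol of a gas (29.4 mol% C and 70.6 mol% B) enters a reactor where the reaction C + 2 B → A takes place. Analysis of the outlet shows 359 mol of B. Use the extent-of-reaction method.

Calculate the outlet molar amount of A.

For B: n = n₀ − 2ξ → 359 = 550.7 − 2ξ, giving ξ = 95.84 mol.
Outlet amounts (n = n₀ + ν ξ):
  C: 229.3 − 1(95.84) = 133.5
  B: 550.7 − 2(95.84) = 359
  A: 0 + 1(95.84) = 95.84

95.8 mol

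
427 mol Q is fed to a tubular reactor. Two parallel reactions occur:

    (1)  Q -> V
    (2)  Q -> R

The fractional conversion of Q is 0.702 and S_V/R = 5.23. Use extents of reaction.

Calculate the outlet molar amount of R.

Conversion of Q: Q consumed = 0.702 × 427 = 299.8 mol = 1ξ₁ + 1ξ₂.
Selectivity: 1ξ₁ / (1ξ₂) = 5.23 → ξ₁ = 5.23 ξ₂.
Substitute: (1·5.23 + 1) ξ₂ = 299.8 → ξ₂ = 48.11 mol, ξ₁ = 251.6 mol.
Outlet amounts (n = n₀ + Σ ν·ξ):
  Q: 427 − 1(251.6) − 1(48.11) = 127.2
  V: 0 + 1(251.6) = 251.6
  R: 0 + 1(48.11) = 48.11

48.1 mol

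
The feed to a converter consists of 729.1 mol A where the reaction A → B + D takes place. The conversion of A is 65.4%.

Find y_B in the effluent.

A reacted = 0.654 × 729.1 = 476.8 mol; ν_A = −1, so ξ = 476.8/1 = 476.8 mol.
Outlet amounts (n = n₀ + ν ξ):
  A: 729.1 − 1(476.8) = 252.3
  B: 0 + 1(476.8) = 476.8
  D: 0 + 1(476.8) = 476.8
Total out = 1206 mol; y_B = 476.8 / 1206 = 0.3954.

0.395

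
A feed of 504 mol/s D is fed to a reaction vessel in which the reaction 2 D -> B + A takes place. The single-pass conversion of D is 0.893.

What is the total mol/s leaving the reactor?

D reacted = 0.893 × 504 = 450.1 mol/s; ν_D = −2, so ξ = 450.1/2 = 225 mol/s.
Outlet amounts (n = n₀ + ν ξ):
  D: 504 − 2(225) = 53.93
  B: 0 + 1(225) = 225
  A: 0 + 1(225) = 225
Total out = 53.93 + 225 + 225 = 504 mol/s.

504 mol/s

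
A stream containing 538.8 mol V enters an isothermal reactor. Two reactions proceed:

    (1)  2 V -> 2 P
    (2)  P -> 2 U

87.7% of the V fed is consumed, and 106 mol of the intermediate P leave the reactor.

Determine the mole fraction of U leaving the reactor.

0.81

Conversion of V: V consumed = 2ξ₁ = 0.877 × 538.8 → ξ₁ = 236.3 mol.
P balance: n_P = 0 + 2ξ₁ − 1ξ₂ = 106 → ξ₂ = (2·236.3 − 106)/1 = 366.5 mol.
Outlet amounts (n = n₀ + Σ ν·ξ):
  V: 538.8 − 2(236.3) = 66.27
  P: 0 + 2(236.3) − 1(366.5) = 106
  U: 0 + 2(366.5) = 733.1
Total out = 905.3 mol; y_U = 733.1 / 905.3 = 0.8097.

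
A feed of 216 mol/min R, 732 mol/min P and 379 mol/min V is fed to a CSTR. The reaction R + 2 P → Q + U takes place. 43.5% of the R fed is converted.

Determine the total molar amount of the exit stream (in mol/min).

1230 mol/min

R reacted = 0.435 × 216 = 93.96 mol/min; ν_R = −1, so ξ = 93.96/1 = 93.96 mol/min.
Outlet amounts (n = n₀ + ν ξ):
  R: 216 − 1(93.96) = 122
  P: 732 − 2(93.96) = 544.1
  Q: 0 + 1(93.96) = 93.96
  U: 0 + 1(93.96) = 93.96
  V: 379 (inert)
Total out = 122 + 544.1 + 93.96 + 93.96 + 379 = 1233 mol/min.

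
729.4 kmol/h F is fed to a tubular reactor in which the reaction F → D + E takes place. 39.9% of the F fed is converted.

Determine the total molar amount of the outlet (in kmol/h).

F reacted = 0.399 × 729.4 = 291 kmol/h; ν_F = −1, so ξ = 291/1 = 291 kmol/h.
Outlet amounts (n = n₀ + ν ξ):
  F: 729.4 − 1(291) = 438.4
  D: 0 + 1(291) = 291
  E: 0 + 1(291) = 291
Total out = 438.4 + 291 + 291 = 1020 kmol/h.

1020 kmol/h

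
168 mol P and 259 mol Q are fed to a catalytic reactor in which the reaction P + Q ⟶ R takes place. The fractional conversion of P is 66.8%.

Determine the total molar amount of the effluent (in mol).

315 mol

P reacted = 0.668 × 168 = 112.2 mol; ν_P = −1, so ξ = 112.2/1 = 112.2 mol.
Outlet amounts (n = n₀ + ν ξ):
  P: 168 − 1(112.2) = 55.78
  Q: 259 − 1(112.2) = 146.8
  R: 0 + 1(112.2) = 112.2
Total out = 55.78 + 146.8 + 112.2 = 314.8 mol.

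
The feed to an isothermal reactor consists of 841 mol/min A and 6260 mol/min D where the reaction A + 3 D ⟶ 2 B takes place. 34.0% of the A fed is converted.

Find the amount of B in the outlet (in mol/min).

572 mol/min

A reacted = 0.34 × 841 = 285.9 mol/min; ν_A = −1, so ξ = 285.9/1 = 285.9 mol/min.
Outlet amounts (n = n₀ + ν ξ):
  A: 841 − 1(285.9) = 555.1
  D: 6260 − 3(285.9) = 5402
  B: 0 + 2(285.9) = 571.9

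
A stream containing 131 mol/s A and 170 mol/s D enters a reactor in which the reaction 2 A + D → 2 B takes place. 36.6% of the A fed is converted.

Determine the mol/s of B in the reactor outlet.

47.9 mol/s

A reacted = 0.366 × 131 = 47.95 mol/s; ν_A = −2, so ξ = 47.95/2 = 23.97 mol/s.
Outlet amounts (n = n₀ + ν ξ):
  A: 131 − 2(23.97) = 83.05
  D: 170 − 1(23.97) = 146
  B: 0 + 2(23.97) = 47.95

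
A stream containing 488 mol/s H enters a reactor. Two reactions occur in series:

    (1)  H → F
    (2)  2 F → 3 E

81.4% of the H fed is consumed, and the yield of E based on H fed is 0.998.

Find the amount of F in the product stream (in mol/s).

Conversion of H: H consumed = 1ξ₁ = 0.814 × 488 → ξ₁ = 397.2 mol/s.
Yield of E: 3ξ₂ / 488 = 0.998 → ξ₂ = 162.3 mol/s.
Outlet amounts (n = n₀ + Σ ν·ξ):
  H: 488 − 1(397.2) = 90.77
  F: 0 + 1(397.2) − 2(162.3) = 72.55
  E: 0 + 3(162.3) = 487

72.5 mol/s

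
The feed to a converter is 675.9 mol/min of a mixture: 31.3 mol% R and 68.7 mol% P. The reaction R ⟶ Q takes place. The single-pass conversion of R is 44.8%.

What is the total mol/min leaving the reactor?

R reacted = 0.448 × 211.6 = 94.78 mol/min; ν_R = −1, so ξ = 94.78/1 = 94.78 mol/min.
Outlet amounts (n = n₀ + ν ξ):
  R: 211.6 − 1(94.78) = 116.8
  Q: 0 + 1(94.78) = 94.78
  P: 464.3 (inert)
Total out = 116.8 + 94.78 + 464.3 = 675.9 mol/min.

676 mol/min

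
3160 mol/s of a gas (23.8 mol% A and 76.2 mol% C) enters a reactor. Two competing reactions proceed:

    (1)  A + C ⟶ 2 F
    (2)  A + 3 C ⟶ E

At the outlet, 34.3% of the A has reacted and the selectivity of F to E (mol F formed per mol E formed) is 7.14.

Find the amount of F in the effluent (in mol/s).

403 mol/s

Conversion of A: A consumed = 0.343 × 752.1 = 258 mol/s = 1ξ₁ + 1ξ₂.
Selectivity: 2ξ₁ / (1ξ₂) = 7.14 → ξ₁ = 3.57 ξ₂.
Substitute: (1·3.57 + 1) ξ₂ = 258 → ξ₂ = 56.45 mol/s, ξ₁ = 201.5 mol/s.
Outlet amounts (n = n₀ + Σ ν·ξ):
  A: 752.1 − 1(201.5) − 1(56.45) = 494.1
  C: 2408 − 1(201.5) − 3(56.45) = 2037
  F: 0 + 2(201.5) = 403
  E: 0 + 1(56.45) = 56.45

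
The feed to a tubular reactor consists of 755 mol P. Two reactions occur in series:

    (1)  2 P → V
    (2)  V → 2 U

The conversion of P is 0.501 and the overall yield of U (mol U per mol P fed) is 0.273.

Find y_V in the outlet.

0.129

Conversion of P: P consumed = 2ξ₁ = 0.501 × 755 → ξ₁ = 189.1 mol.
Yield of U: 2ξ₂ / 755 = 0.273 → ξ₂ = 103.1 mol.
Outlet amounts (n = n₀ + Σ ν·ξ):
  P: 755 − 2(189.1) = 376.7
  V: 0 + 1(189.1) − 1(103.1) = 86.07
  U: 0 + 2(103.1) = 206.1
Total out = 668.9 mol; y_V = 86.07 / 668.9 = 0.1287.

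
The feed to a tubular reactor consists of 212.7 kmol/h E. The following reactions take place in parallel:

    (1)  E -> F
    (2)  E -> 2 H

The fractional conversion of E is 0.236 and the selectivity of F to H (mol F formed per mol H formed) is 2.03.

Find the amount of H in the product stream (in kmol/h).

19.8 kmol/h

Conversion of E: E consumed = 0.236 × 212.7 = 50.2 kmol/h = 1ξ₁ + 1ξ₂.
Selectivity: 1ξ₁ / (2ξ₂) = 2.03 → ξ₁ = 4.06 ξ₂.
Substitute: (1·4.06 + 1) ξ₂ = 50.2 → ξ₂ = 9.92 kmol/h, ξ₁ = 40.28 kmol/h.
Outlet amounts (n = n₀ + Σ ν·ξ):
  E: 212.7 − 1(40.28) − 1(9.92) = 162.5
  F: 0 + 1(40.28) = 40.28
  H: 0 + 2(9.92) = 19.84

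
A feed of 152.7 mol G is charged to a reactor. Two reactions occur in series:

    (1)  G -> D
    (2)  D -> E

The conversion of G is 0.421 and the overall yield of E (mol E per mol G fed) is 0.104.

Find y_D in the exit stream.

Conversion of G: G consumed = 1ξ₁ = 0.421 × 152.7 → ξ₁ = 64.29 mol.
Yield of E: 1ξ₂ / 152.7 = 0.104 → ξ₂ = 15.88 mol.
Outlet amounts (n = n₀ + Σ ν·ξ):
  G: 152.7 − 1(64.29) = 88.41
  D: 0 + 1(64.29) − 1(15.88) = 48.41
  E: 0 + 1(15.88) = 15.88
Total out = 152.7 mol; y_D = 48.41 / 152.7 = 0.317.

0.317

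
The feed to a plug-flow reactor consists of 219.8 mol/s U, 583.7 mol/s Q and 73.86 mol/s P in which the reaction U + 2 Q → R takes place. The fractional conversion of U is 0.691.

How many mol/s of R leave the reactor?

U reacted = 0.691 × 219.8 = 151.9 mol/s; ν_U = −1, so ξ = 151.9/1 = 151.9 mol/s.
Outlet amounts (n = n₀ + ν ξ):
  U: 219.8 − 1(151.9) = 67.92
  Q: 583.7 − 2(151.9) = 279.9
  R: 0 + 1(151.9) = 151.9
  P: 73.86 (inert)

152 mol/s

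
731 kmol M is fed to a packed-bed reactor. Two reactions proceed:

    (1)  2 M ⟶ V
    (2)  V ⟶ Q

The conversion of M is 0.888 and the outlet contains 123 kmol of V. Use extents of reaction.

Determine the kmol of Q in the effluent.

202 kmol

Conversion of M: M consumed = 2ξ₁ = 0.888 × 731 → ξ₁ = 324.6 kmol.
V balance: n_V = 0 + 1ξ₁ − 1ξ₂ = 123 → ξ₂ = (1·324.6 − 123)/1 = 201.6 kmol.
Outlet amounts (n = n₀ + Σ ν·ξ):
  M: 731 − 2(324.6) = 81.87
  V: 0 + 1(324.6) − 1(201.6) = 123
  Q: 0 + 1(201.6) = 201.6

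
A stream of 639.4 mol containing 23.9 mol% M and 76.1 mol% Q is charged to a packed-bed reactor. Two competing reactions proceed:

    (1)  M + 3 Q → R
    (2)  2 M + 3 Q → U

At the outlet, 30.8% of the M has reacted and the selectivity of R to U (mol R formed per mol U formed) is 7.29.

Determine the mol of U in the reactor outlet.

5.07 mol

Conversion of M: M consumed = 0.308 × 152.8 = 47.07 mol = 1ξ₁ + 2ξ₂.
Selectivity: 1ξ₁ / (1ξ₂) = 7.29 → ξ₁ = 7.29 ξ₂.
Substitute: (1·7.29 + 2) ξ₂ = 47.07 → ξ₂ = 5.066 mol, ξ₁ = 36.93 mol.
Outlet amounts (n = n₀ + Σ ν·ξ):
  M: 152.8 − 1(36.93) − 2(5.066) = 105.7
  Q: 486.6 − 3(36.93) − 3(5.066) = 360.6
  R: 0 + 1(36.93) = 36.93
  U: 0 + 1(5.066) = 5.066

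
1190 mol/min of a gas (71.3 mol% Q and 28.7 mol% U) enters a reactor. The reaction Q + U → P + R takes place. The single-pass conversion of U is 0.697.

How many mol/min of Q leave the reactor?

610 mol/min

U reacted = 0.697 × 341.5 = 238 mol/min; ν_U = −1, so ξ = 238/1 = 238 mol/min.
Outlet amounts (n = n₀ + ν ξ):
  Q: 848.5 − 1(238) = 610.4
  U: 341.5 − 1(238) = 103.5
  P: 0 + 1(238) = 238
  R: 0 + 1(238) = 238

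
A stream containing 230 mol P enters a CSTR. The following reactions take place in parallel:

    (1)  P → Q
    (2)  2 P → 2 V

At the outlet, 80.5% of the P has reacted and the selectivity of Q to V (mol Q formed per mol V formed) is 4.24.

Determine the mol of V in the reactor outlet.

35.3 mol

Conversion of P: P consumed = 0.805 × 230 = 185.2 mol = 1ξ₁ + 2ξ₂.
Selectivity: 1ξ₁ / (2ξ₂) = 4.24 → ξ₁ = 8.48 ξ₂.
Substitute: (1·8.48 + 2) ξ₂ = 185.2 → ξ₂ = 17.67 mol, ξ₁ = 149.8 mol.
Outlet amounts (n = n₀ + Σ ν·ξ):
  P: 230 − 1(149.8) − 2(17.67) = 44.85
  Q: 0 + 1(149.8) = 149.8
  V: 0 + 2(17.67) = 35.33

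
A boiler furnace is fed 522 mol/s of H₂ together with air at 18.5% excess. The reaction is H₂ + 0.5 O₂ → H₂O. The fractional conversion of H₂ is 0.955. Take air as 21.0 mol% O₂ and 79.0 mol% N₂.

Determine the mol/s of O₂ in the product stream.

60 mol/s

Stoichiometric O₂ = 0.5 × 522 = 261 mol/s; O₂ fed = 261 × 1.185 = 309.3 mol/s.
N₂ fed = 309.3 × 79/21 = 1164 mol/s.
Fuel reacted = 0.955 × 522 → ξ = 498.5 mol/s.
Outlet (n = n₀ + ν ξ):
  H₂: 522 − 1(498.5) = 23.49
  O₂: 309.3 − 0.5(498.5) = 60.03
  N₂: 1164 (inert)
  H₂O: 0 + 1(498.5) = 498.5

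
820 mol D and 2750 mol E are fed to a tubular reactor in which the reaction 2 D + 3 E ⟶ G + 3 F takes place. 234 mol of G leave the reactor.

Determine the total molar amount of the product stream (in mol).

3340 mol

For G: n = n₀ + 1ξ → 234 = 0 + 1ξ, giving ξ = 234 mol.
Outlet amounts (n = n₀ + ν ξ):
  D: 820 − 2(234) = 352
  E: 2750 − 3(234) = 2048
  G: 0 + 1(234) = 234
  F: 0 + 3(234) = 702
Total out = 352 + 2048 + 234 + 702 = 3336 mol.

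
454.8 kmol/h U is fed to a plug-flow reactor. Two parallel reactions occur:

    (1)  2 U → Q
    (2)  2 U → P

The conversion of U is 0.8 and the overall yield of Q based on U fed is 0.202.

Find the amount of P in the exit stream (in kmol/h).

Yield of Q: 1ξ₁ / 454.8 = 0.202 → ξ₁ = 91.87 kmol/h.
Conversion of U: 2ξ₁ + 2ξ₂ = 0.8 × 454.8 = 363.8 → ξ₂ = 90.05 kmol/h.
Outlet amounts (n = n₀ + Σ ν·ξ):
  U: 454.8 − 2(91.87) − 2(90.05) = 90.96
  Q: 0 + 1(91.87) = 91.87
  P: 0 + 1(90.05) = 90.05

90.1 kmol/h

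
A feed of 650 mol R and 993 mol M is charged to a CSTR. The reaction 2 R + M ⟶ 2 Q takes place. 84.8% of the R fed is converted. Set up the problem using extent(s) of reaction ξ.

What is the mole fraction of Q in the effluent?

R reacted = 0.848 × 650 = 551.2 mol; ν_R = −2, so ξ = 551.2/2 = 275.6 mol.
Outlet amounts (n = n₀ + ν ξ):
  R: 650 − 2(275.6) = 98.8
  M: 993 − 1(275.6) = 717.4
  Q: 0 + 2(275.6) = 551.2
Total out = 1367 mol; y_Q = 551.2 / 1367 = 0.4031.

0.403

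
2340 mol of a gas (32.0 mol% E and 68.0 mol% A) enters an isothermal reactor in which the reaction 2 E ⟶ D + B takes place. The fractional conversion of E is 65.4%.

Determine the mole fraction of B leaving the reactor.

E reacted = 0.654 × 748.8 = 489.7 mol; ν_E = −2, so ξ = 489.7/2 = 244.9 mol.
Outlet amounts (n = n₀ + ν ξ):
  E: 748.8 − 2(244.9) = 259.1
  D: 0 + 1(244.9) = 244.9
  B: 0 + 1(244.9) = 244.9
  A: 1591 (inert)
Total out = 2340 mol; y_B = 244.9 / 2340 = 0.1046.

0.105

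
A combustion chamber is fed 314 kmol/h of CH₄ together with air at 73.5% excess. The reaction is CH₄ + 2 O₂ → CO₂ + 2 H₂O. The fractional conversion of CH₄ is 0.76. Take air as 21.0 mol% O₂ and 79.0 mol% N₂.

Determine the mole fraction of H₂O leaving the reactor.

0.0867

Stoichiometric O₂ = 2 × 314 = 628 kmol/h; O₂ fed = 628 × 1.735 = 1090 kmol/h.
N₂ fed = 1090 × 79/21 = 4099 kmol/h.
Fuel reacted = 0.76 × 314 → ξ = 238.6 kmol/h.
Outlet (n = n₀ + ν ξ):
  CH₄: 314 − 1(238.6) = 75.36
  O₂: 1090 − 2(238.6) = 612.3
  N₂: 4099 (inert)
  CO₂: 0 + 1(238.6) = 238.6
  H₂O: 0 + 2(238.6) = 477.3
Total out = 5502 kmol/h; y_H₂O = 477.3 / 5502 = 0.08674.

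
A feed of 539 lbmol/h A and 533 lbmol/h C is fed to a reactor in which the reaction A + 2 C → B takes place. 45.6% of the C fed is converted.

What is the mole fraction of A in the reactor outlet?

C reacted = 0.456 × 533 = 243 lbmol/h; ν_C = −2, so ξ = 243/2 = 121.5 lbmol/h.
Outlet amounts (n = n₀ + ν ξ):
  A: 539 − 1(121.5) = 417.5
  C: 533 − 2(121.5) = 290
  B: 0 + 1(121.5) = 121.5
Total out = 829 lbmol/h; y_A = 417.5 / 829 = 0.5036.

0.504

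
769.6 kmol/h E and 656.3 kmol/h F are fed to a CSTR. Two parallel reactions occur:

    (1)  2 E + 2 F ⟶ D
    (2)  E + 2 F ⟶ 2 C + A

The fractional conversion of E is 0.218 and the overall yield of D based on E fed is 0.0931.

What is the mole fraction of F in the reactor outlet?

0.383

Yield of D: 1ξ₁ / 769.6 = 0.0931 → ξ₁ = 71.65 kmol/h.
Conversion of E: 2ξ₁ + 1ξ₂ = 0.218 × 769.6 = 167.8 → ξ₂ = 24.47 kmol/h.
Outlet amounts (n = n₀ + Σ ν·ξ):
  E: 769.6 − 2(71.65) − 1(24.47) = 601.8
  F: 656.3 − 2(71.65) − 2(24.47) = 464.1
  D: 0 + 1(71.65) = 71.65
  C: 0 + 2(24.47) = 48.95
  A: 0 + 1(24.47) = 24.47
Total out = 1211 kmol/h; y_F = 464.1 / 1211 = 0.3832.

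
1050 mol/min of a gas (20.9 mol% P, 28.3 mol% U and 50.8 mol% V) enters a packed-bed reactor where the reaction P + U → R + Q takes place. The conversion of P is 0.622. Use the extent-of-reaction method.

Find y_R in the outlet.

P reacted = 0.622 × 219.4 = 136.5 mol/min; ν_P = −1, so ξ = 136.5/1 = 136.5 mol/min.
Outlet amounts (n = n₀ + ν ξ):
  P: 219.4 − 1(136.5) = 82.95
  U: 297.1 − 1(136.5) = 160.7
  R: 0 + 1(136.5) = 136.5
  Q: 0 + 1(136.5) = 136.5
  V: 533.4 (inert)
Total out = 1050 mol/min; y_R = 136.5 / 1050 = 0.13.

0.13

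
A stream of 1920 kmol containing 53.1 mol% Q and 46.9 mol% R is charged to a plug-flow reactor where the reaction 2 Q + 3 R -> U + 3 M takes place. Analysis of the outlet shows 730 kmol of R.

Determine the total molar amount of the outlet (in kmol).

For R: n = n₀ − 3ξ → 730 = 900.5 − 3ξ, giving ξ = 56.83 kmol.
Outlet amounts (n = n₀ + ν ξ):
  Q: 1020 − 2(56.83) = 905.9
  R: 900.5 − 3(56.83) = 730
  U: 0 + 1(56.83) = 56.83
  M: 0 + 3(56.83) = 170.5
Total out = 905.9 + 730 + 56.83 + 170.5 = 1863 kmol.

1860 kmol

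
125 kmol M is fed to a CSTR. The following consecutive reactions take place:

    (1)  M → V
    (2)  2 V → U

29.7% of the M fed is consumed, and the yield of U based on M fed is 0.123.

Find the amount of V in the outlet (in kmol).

Conversion of M: M consumed = 1ξ₁ = 0.297 × 125 → ξ₁ = 37.12 kmol.
Yield of U: 1ξ₂ / 125 = 0.123 → ξ₂ = 15.38 kmol.
Outlet amounts (n = n₀ + Σ ν·ξ):
  M: 125 − 1(37.12) = 87.88
  V: 0 + 1(37.12) − 2(15.38) = 6.375
  U: 0 + 1(15.38) = 15.38

6.38 kmol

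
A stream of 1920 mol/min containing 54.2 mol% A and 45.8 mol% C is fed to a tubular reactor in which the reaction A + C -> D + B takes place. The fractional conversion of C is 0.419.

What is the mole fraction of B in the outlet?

C reacted = 0.419 × 879.4 = 368.5 mol/min; ν_C = −1, so ξ = 368.5/1 = 368.5 mol/min.
Outlet amounts (n = n₀ + ν ξ):
  A: 1041 − 1(368.5) = 672.2
  C: 879.4 − 1(368.5) = 510.9
  D: 0 + 1(368.5) = 368.5
  B: 0 + 1(368.5) = 368.5
Total out = 1920 mol/min; y_B = 368.5 / 1920 = 0.1919.

0.192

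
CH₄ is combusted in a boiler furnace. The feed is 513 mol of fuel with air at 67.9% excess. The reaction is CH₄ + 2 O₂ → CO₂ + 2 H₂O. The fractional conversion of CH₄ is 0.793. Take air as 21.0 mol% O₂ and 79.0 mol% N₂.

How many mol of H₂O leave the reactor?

814 mol

Stoichiometric O₂ = 2 × 513 = 1026 mol; O₂ fed = 1026 × 1.679 = 1723 mol.
N₂ fed = 1723 × 79/21 = 6480 mol.
Fuel reacted = 0.793 × 513 → ξ = 406.8 mol.
Outlet (n = n₀ + ν ξ):
  CH₄: 513 − 1(406.8) = 106.2
  O₂: 1723 − 2(406.8) = 909
  N₂: 6480 (inert)
  CO₂: 0 + 1(406.8) = 406.8
  H₂O: 0 + 2(406.8) = 813.6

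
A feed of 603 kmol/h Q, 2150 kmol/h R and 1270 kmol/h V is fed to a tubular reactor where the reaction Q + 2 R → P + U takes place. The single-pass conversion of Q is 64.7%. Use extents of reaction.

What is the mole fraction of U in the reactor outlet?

0.107

Q reacted = 0.647 × 603 = 390.1 kmol/h; ν_Q = −1, so ξ = 390.1/1 = 390.1 kmol/h.
Outlet amounts (n = n₀ + ν ξ):
  Q: 603 − 1(390.1) = 212.9
  R: 2150 − 2(390.1) = 1370
  P: 0 + 1(390.1) = 390.1
  U: 0 + 1(390.1) = 390.1
  V: 1270 (inert)
Total out = 3633 kmol/h; y_U = 390.1 / 3633 = 0.1074.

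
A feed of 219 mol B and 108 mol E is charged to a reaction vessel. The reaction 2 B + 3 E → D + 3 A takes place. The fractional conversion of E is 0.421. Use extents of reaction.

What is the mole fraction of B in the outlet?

E reacted = 0.421 × 108 = 45.47 mol; ν_E = −3, so ξ = 45.47/3 = 15.16 mol.
Outlet amounts (n = n₀ + ν ξ):
  B: 219 − 2(15.16) = 188.7
  E: 108 − 3(15.16) = 62.53
  D: 0 + 1(15.16) = 15.16
  A: 0 + 3(15.16) = 45.47
Total out = 311.8 mol; y_B = 188.7 / 311.8 = 0.6051.

0.605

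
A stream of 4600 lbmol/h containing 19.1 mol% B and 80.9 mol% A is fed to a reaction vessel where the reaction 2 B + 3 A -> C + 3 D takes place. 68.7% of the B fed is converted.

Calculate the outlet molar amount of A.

2820 lbmol/h

B reacted = 0.687 × 878.6 = 603.6 lbmol/h; ν_B = −2, so ξ = 603.6/2 = 301.8 lbmol/h.
Outlet amounts (n = n₀ + ν ξ):
  B: 878.6 − 2(301.8) = 275
  A: 3721 − 3(301.8) = 2816
  C: 0 + 1(301.8) = 301.8
  D: 0 + 3(301.8) = 905.4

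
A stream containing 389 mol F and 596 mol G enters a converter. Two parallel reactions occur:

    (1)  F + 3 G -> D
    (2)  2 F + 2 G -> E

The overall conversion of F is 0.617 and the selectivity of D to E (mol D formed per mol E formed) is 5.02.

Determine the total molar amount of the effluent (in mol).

Conversion of F: F consumed = 0.617 × 389 = 240 mol = 1ξ₁ + 2ξ₂.
Selectivity: 1ξ₁ / (1ξ₂) = 5.02 → ξ₁ = 5.02 ξ₂.
Substitute: (1·5.02 + 2) ξ₂ = 240 → ξ₂ = 34.19 mol, ξ₁ = 171.6 mol.
Outlet amounts (n = n₀ + Σ ν·ξ):
  F: 389 − 1(171.6) − 2(34.19) = 149
  G: 596 − 3(171.6) − 2(34.19) = 12.72
  D: 0 + 1(171.6) = 171.6
  E: 0 + 1(34.19) = 34.19
Total out = 149 + 12.72 + 171.6 + 34.19 = 367.5 mol.

368 mol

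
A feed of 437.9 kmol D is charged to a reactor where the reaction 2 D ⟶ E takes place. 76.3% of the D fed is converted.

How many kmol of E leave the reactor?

167 kmol

D reacted = 0.763 × 437.9 = 334.1 kmol; ν_D = −2, so ξ = 334.1/2 = 167.1 kmol.
Outlet amounts (n = n₀ + ν ξ):
  D: 437.9 − 2(167.1) = 103.8
  E: 0 + 1(167.1) = 167.1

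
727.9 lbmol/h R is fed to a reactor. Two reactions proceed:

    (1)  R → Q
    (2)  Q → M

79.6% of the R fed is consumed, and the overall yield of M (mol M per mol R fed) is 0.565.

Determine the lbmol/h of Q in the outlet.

168 lbmol/h

Conversion of R: R consumed = 1ξ₁ = 0.796 × 727.9 → ξ₁ = 579.4 lbmol/h.
Yield of M: 1ξ₂ / 727.9 = 0.565 → ξ₂ = 411.3 lbmol/h.
Outlet amounts (n = n₀ + Σ ν·ξ):
  R: 727.9 − 1(579.4) = 148.5
  Q: 0 + 1(579.4) − 1(411.3) = 168.1
  M: 0 + 1(411.3) = 411.3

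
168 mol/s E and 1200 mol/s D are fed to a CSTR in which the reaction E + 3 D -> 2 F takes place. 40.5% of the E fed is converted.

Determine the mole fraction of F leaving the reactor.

0.11

E reacted = 0.405 × 168 = 68.04 mol/s; ν_E = −1, so ξ = 68.04/1 = 68.04 mol/s.
Outlet amounts (n = n₀ + ν ξ):
  E: 168 − 1(68.04) = 99.96
  D: 1200 − 3(68.04) = 995.9
  F: 0 + 2(68.04) = 136.1
Total out = 1232 mol/s; y_F = 136.1 / 1232 = 0.1105.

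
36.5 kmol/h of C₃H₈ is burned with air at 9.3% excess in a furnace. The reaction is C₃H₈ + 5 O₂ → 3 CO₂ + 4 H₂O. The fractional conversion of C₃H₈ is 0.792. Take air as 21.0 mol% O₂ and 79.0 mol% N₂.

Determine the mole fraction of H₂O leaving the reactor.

0.114

Stoichiometric O₂ = 5 × 36.5 = 182.5 kmol/h; O₂ fed = 182.5 × 1.093 = 199.5 kmol/h.
N₂ fed = 199.5 × 79/21 = 750.4 kmol/h.
Fuel reacted = 0.792 × 36.5 → ξ = 28.91 kmol/h.
Outlet (n = n₀ + ν ξ):
  C₃H₈: 36.5 − 1(28.91) = 7.592
  O₂: 199.5 − 5(28.91) = 54.93
  N₂: 750.4 (inert)
  CO₂: 0 + 3(28.91) = 86.72
  H₂O: 0 + 4(28.91) = 115.6
Total out = 1015 kmol/h; y_H₂O = 115.6 / 1015 = 0.1139.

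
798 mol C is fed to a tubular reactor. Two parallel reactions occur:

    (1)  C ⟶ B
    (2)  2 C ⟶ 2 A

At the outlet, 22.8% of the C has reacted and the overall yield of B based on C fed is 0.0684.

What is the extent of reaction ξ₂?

Yield of B: 1ξ₁ / 798 = 0.0684 → ξ₁ = 54.58 mol.
Conversion of C: 1ξ₁ + 2ξ₂ = 0.228 × 798 = 181.9 → ξ₂ = 63.68 mol.
Outlet amounts (n = n₀ + Σ ν·ξ):
  C: 798 − 1(54.58) − 2(63.68) = 616.1
  B: 0 + 1(54.58) = 54.58
  A: 0 + 2(63.68) = 127.4

ξ₂ = 63.7 mol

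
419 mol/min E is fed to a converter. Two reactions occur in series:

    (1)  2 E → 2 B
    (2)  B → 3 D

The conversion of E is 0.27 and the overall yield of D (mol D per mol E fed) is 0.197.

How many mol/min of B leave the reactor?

Conversion of E: E consumed = 2ξ₁ = 0.27 × 419 → ξ₁ = 56.57 mol/min.
Yield of D: 3ξ₂ / 419 = 0.197 → ξ₂ = 27.51 mol/min.
Outlet amounts (n = n₀ + Σ ν·ξ):
  E: 419 − 2(56.57) = 305.9
  B: 0 + 2(56.57) − 1(27.51) = 85.62
  D: 0 + 3(27.51) = 82.54

85.6 mol/min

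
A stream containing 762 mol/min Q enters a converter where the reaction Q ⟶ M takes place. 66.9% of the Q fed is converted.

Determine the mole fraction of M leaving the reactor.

0.669

Q reacted = 0.669 × 762 = 509.8 mol/min; ν_Q = −1, so ξ = 509.8/1 = 509.8 mol/min.
Outlet amounts (n = n₀ + ν ξ):
  Q: 762 − 1(509.8) = 252.2
  M: 0 + 1(509.8) = 509.8
Total out = 762 mol/min; y_M = 509.8 / 762 = 0.669.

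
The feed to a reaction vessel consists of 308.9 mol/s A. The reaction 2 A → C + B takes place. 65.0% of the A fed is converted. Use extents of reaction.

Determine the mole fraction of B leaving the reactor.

0.325

A reacted = 0.65 × 308.9 = 200.8 mol/s; ν_A = −2, so ξ = 200.8/2 = 100.4 mol/s.
Outlet amounts (n = n₀ + ν ξ):
  A: 308.9 − 2(100.4) = 108.1
  C: 0 + 1(100.4) = 100.4
  B: 0 + 1(100.4) = 100.4
Total out = 308.9 mol/s; y_B = 100.4 / 308.9 = 0.325.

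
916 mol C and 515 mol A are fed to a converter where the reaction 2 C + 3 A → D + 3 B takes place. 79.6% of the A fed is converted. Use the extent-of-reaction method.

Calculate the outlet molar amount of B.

A reacted = 0.796 × 515 = 409.9 mol; ν_A = −3, so ξ = 409.9/3 = 136.6 mol.
Outlet amounts (n = n₀ + ν ξ):
  C: 916 − 2(136.6) = 642.7
  A: 515 − 3(136.6) = 105.1
  D: 0 + 1(136.6) = 136.6
  B: 0 + 3(136.6) = 409.9

410 mol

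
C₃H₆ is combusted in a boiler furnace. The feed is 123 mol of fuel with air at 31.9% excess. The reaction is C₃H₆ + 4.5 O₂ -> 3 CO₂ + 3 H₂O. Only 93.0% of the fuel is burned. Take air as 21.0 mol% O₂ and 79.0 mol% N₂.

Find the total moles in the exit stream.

Stoichiometric O₂ = 4.5 × 123 = 553.5 mol; O₂ fed = 553.5 × 1.319 = 730.1 mol.
N₂ fed = 730.1 × 79/21 = 2746 mol.
Fuel reacted = 0.93 × 123 → ξ = 114.4 mol.
Outlet (n = n₀ + ν ξ):
  C₃H₆: 123 − 1(114.4) = 8.61
  O₂: 730.1 − 4.5(114.4) = 215.3
  N₂: 2746 (inert)
  CO₂: 0 + 3(114.4) = 343.2
  H₂O: 0 + 3(114.4) = 343.2
Total out = 8.61 + 215.3 + 2746 + 343.2 + 343.2 = 3657 mol.

3660 mol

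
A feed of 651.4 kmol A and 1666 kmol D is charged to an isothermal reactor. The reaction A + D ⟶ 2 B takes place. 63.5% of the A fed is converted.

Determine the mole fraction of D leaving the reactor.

A reacted = 0.635 × 651.4 = 413.6 kmol; ν_A = −1, so ξ = 413.6/1 = 413.6 kmol.
Outlet amounts (n = n₀ + ν ξ):
  A: 651.4 − 1(413.6) = 237.8
  D: 1666 − 1(413.6) = 1252
  B: 0 + 2(413.6) = 827.3
Total out = 2317 kmol; y_D = 1252 / 2317 = 0.5404.

0.54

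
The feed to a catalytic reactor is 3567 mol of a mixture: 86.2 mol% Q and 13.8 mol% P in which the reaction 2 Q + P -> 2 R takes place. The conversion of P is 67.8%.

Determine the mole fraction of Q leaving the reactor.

P reacted = 0.678 × 492.2 = 333.7 mol; ν_P = −1, so ξ = 333.7/1 = 333.7 mol.
Outlet amounts (n = n₀ + ν ξ):
  Q: 3075 − 2(333.7) = 2407
  P: 492.2 − 1(333.7) = 158.5
  R: 0 + 2(333.7) = 667.5
Total out = 3233 mol; y_Q = 2407 / 3233 = 0.7445.

0.745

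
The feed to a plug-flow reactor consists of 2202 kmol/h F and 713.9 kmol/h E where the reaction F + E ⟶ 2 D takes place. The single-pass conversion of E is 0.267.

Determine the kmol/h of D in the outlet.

381 kmol/h

E reacted = 0.267 × 713.9 = 190.6 kmol/h; ν_E = −1, so ξ = 190.6/1 = 190.6 kmol/h.
Outlet amounts (n = n₀ + ν ξ):
  F: 2202 − 1(190.6) = 2011
  E: 713.9 − 1(190.6) = 523.3
  D: 0 + 2(190.6) = 381.2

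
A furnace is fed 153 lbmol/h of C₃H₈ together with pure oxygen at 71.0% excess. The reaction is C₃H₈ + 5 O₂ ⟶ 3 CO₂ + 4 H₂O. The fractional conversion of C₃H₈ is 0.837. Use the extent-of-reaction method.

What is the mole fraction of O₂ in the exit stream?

Stoichiometric O₂ = 5 × 153 = 765 lbmol/h; O₂ fed = 765 × 1.710 = 1308 lbmol/h.
Fuel reacted = 0.837 × 153 → ξ = 128.1 lbmol/h.
Outlet (n = n₀ + ν ξ):
  C₃H₈: 153 − 1(128.1) = 24.94
  O₂: 1308 − 5(128.1) = 667.8
  CO₂: 0 + 3(128.1) = 384.2
  H₂O: 0 + 4(128.1) = 512.2
Total out = 1589 lbmol/h; y_O₂ = 667.8 / 1589 = 0.4202.

0.42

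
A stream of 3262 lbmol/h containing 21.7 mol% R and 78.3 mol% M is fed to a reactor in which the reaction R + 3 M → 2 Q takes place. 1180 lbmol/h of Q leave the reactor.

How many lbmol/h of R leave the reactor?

118 lbmol/h

For Q: n = n₀ + 2ξ → 1180 = 0 + 2ξ, giving ξ = 590 lbmol/h.
Outlet amounts (n = n₀ + ν ξ):
  R: 707.9 − 1(590) = 117.9
  M: 2554 − 3(590) = 784.1
  Q: 0 + 2(590) = 1180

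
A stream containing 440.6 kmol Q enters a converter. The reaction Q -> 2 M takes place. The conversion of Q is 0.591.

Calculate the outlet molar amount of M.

Q reacted = 0.591 × 440.6 = 260.4 kmol; ν_Q = −1, so ξ = 260.4/1 = 260.4 kmol.
Outlet amounts (n = n₀ + ν ξ):
  Q: 440.6 − 1(260.4) = 180.2
  M: 0 + 2(260.4) = 520.8

521 kmol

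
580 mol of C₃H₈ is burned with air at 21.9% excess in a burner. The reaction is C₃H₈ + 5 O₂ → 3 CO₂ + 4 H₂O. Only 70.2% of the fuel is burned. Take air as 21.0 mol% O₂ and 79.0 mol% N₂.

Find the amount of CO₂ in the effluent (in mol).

Stoichiometric O₂ = 5 × 580 = 2900 mol; O₂ fed = 2900 × 1.219 = 3535 mol.
N₂ fed = 3535 × 79/21 = 13300 mol.
Fuel reacted = 0.702 × 580 → ξ = 407.2 mol.
Outlet (n = n₀ + ν ξ):
  C₃H₈: 580 − 1(407.2) = 172.8
  O₂: 3535 − 5(407.2) = 1499
  N₂: 13300 (inert)
  CO₂: 0 + 3(407.2) = 1221
  H₂O: 0 + 4(407.2) = 1629

1220 mol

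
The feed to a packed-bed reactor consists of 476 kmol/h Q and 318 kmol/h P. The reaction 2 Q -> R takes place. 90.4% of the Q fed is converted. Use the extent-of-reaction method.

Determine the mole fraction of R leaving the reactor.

Q reacted = 0.904 × 476 = 430.3 kmol/h; ν_Q = −2, so ξ = 430.3/2 = 215.2 kmol/h.
Outlet amounts (n = n₀ + ν ξ):
  Q: 476 − 2(215.2) = 45.7
  R: 0 + 1(215.2) = 215.2
  P: 318 (inert)
Total out = 578.8 kmol/h; y_R = 215.2 / 578.8 = 0.3717.

0.372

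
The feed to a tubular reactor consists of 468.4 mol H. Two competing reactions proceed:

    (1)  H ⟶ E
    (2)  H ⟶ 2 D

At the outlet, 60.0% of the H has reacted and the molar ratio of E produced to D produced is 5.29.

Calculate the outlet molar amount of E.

257 mol

Conversion of H: H consumed = 0.6 × 468.4 = 281 mol = 1ξ₁ + 1ξ₂.
Selectivity: 1ξ₁ / (2ξ₂) = 5.29 → ξ₁ = 10.58 ξ₂.
Substitute: (1·10.58 + 1) ξ₂ = 281 → ξ₂ = 24.27 mol, ξ₁ = 256.8 mol.
Outlet amounts (n = n₀ + Σ ν·ξ):
  H: 468.4 − 1(256.8) − 1(24.27) = 187.4
  E: 0 + 1(256.8) = 256.8
  D: 0 + 2(24.27) = 48.54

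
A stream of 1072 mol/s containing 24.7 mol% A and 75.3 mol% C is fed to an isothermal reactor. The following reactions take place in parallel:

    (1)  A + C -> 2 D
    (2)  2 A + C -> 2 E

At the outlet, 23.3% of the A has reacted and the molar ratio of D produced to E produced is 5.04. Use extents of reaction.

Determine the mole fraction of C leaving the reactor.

Conversion of A: A consumed = 0.233 × 264.8 = 61.69 mol/s = 1ξ₁ + 2ξ₂.
Selectivity: 2ξ₁ / (2ξ₂) = 5.04 → ξ₁ = 5.04 ξ₂.
Substitute: (1·5.04 + 2) ξ₂ = 61.69 → ξ₂ = 8.763 mol/s, ξ₁ = 44.17 mol/s.
Outlet amounts (n = n₀ + Σ ν·ξ):
  A: 264.8 − 1(44.17) − 2(8.763) = 203.1
  C: 807.2 − 1(44.17) − 1(8.763) = 754.3
  D: 0 + 2(44.17) = 88.34
  E: 0 + 2(8.763) = 17.53
Total out = 1063 mol/s; y_C = 754.3 / 1063 = 0.7094.

0.709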